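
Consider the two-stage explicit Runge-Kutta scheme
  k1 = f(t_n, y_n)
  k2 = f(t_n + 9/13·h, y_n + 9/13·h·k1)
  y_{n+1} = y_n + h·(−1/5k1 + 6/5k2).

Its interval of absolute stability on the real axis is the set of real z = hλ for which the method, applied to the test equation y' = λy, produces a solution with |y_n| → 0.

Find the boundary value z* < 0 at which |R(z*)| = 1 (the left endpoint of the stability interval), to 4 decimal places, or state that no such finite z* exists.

On y'=λy, z=hλ:
  k1=λy_n ⇒ h·k1=z·y_n;  k2=λ(1+9/13z)y_n ⇒ h·k2=z(1+9/13z)y_n
  y_{n+1}/y_n = 1 − 1/5z + 6/5z(1+9/13z) = 1 + z + 54/65z²
  so R(z) = 1 + z + 54/65z².

Solve |R(x)|<1 on ℝ⁻.
x=-1.43: |R|=1.2688
R=1: x+54/65x²=0 ⇒ x=−65/54=-1.2037; min R=1−1/(4·54/65)=0.6991>−1
Confirm numerically:
  x=-0.956: |R|=0.80327 <1
  x=-0.937: |R|=0.79239 <1
  x=-0.520: |R|=0.70464 <1
  x=-1.475: |R|=1.33244 >1
  x=-1.393: |R|=1.21907 >1
Stable set (-1.2037, 0).

left endpoint -1.2037.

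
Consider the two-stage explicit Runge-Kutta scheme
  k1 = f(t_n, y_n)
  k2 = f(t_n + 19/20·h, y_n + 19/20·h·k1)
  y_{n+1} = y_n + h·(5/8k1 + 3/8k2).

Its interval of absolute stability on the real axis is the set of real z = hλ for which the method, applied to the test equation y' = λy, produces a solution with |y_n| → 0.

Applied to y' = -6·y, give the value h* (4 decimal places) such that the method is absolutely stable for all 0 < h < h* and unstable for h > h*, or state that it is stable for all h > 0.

(-2.8070,0); λ=-6 ⇒ h* = (160/57)/6 = 0.4678.

Test eqn y'=λy, z=hλ:
  k1=λy_n ⇒ h·k1=z·y_n;  k2=λ(1+19/20z)y_n ⇒ h·k2=z(1+19/20z)y_n
  y_{n+1}/y_n = 1 + 5/8z + 3/8z(1+19/20z) = 1 + z + 57/160z²
  Hence R(z) = 1 + z + 57/160z².

Find x<0 with |R(x)|<1.
x=-0.98: |R|=0.3621
R=1: x+57/160x²=0 ⇒ x=−160/57=-2.8070; min R=1−1/(4·57/160)=0.2982>−1
Confirm numerically:
  x=-1.851: |R|=0.36958 <1
  x=-1.579: |R|=0.30922 <1
  x=-1.189: |R|=0.31464 <1
  x=-3.245: |R|=1.50632 >1
  x=-3.173: |R|=1.41370 >1
  x=-2.843: |R|=1.03644 >1
So |R|<1 on (-2.8070, 0).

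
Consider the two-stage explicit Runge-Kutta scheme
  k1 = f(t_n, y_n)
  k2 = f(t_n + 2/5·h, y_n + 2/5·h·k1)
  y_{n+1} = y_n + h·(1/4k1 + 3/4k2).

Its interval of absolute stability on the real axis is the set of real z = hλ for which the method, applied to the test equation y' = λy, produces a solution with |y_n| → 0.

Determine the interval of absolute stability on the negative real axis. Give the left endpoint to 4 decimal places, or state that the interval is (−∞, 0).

z∈(-3.3333,0).

On y'=λy, z=hλ:
  k1=λy_n ⇒ h·k1=z·y_n;  k2=λ(1+2/5z)y_n ⇒ h·k2=z(1+2/5z)y_n
  y_{n+1}/y_n = 1 + 1/4z + 3/4z(1+2/5z) = 1 + z + 3/10z²
  Hence R(z) = 1 + z + 3/10z².

Find x<0 with |R(x)|<1.
x=-0.34: |R|=0.6947
R=1: x+3/10x²=0 ⇒ x=−10/3=-3.3333; min R=1−1/(4·3/10)=0.1667>−1
Confirm numerically:
  x=-3.100: |R|=0.78300 <1
  x=-2.199: |R|=0.25168 <1
  x=-1.350: |R|=0.19675 <1
  x=-3.919: |R|=1.68857 >1
  x=-3.616: |R|=1.30664 >1
  x=-3.586: |R|=1.27182 >1
Interval (-3.3333, 0).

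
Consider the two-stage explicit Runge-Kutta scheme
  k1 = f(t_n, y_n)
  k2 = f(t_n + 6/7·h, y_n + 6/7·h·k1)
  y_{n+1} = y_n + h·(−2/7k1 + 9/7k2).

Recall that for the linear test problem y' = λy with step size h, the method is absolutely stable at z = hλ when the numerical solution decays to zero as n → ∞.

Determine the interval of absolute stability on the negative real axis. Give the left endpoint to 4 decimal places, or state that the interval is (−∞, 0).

z∈(-0.9074,0).

Set f=λy, z=hλ:
  k1=λy_n ⇒ h·k1=z·y_n;  k2=λ(1+6/7z)y_n ⇒ h·k2=z(1+6/7z)y_n
  y_{n+1}/y_n = 1 − 2/7z + 9/7z(1+6/7z) = 1 + z + 54/49z²
  Hence R(z) = 1 + z + 54/49z².

Solve |R(x)|<1 on ℝ⁻.
x=-1.56: |R|=2.1219
R=1: x+54/49x²=0 ⇒ x=−49/54=-0.9074; min R=1−1/(4·54/49)=0.7731>−1
Confirm numerically:
  x=-0.792: |R|=0.89927 <1
  x=-0.694: |R|=0.83678 <1
  x=-0.538: |R|=0.78098 <1
  x=-0.406: |R|=0.77566 <1
  x=-1.407: |R|=1.77465 >1
  x=-1.337: |R|=1.63297 >1
Interval (-0.9074, 0).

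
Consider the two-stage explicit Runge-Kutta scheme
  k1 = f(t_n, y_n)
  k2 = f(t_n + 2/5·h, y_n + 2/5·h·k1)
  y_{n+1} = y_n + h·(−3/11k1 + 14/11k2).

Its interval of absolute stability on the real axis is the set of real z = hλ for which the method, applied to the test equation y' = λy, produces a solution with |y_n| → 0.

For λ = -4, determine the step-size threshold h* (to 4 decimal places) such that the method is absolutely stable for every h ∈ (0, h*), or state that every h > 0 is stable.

On y'=λy, z=hλ:
  k1=λy_n ⇒ h·k1=z·y_n;  k2=λ(1+2/5z)y_n ⇒ h·k2=z(1+2/5z)y_n
  y_{n+1}/y_n = 1 − 3/11z + 14/11z(1+2/5z) = 1 + z + 28/55z²
  ⇒ R(z) = 1 + z + 28/55z².

Find x<0 with |R(x)|<1.
x=-1.47: |R|=0.6301
R=1: x+28/55x²=0 ⇒ x=−55/28=-1.9643; min R=1−1/(4·28/55)=0.5089>−1
Confirm numerically:
  x=-1.764: |R|=0.82014 <1
  x=-1.171: |R|=0.52709 <1
  x=-1.113: |R|=0.51765 <1
  x=-0.947: |R|=0.50956 <1
  x=-2.501: |R|=1.68336 >1
  x=-2.369: |R|=1.48810 >1
  x=-2.359: |R|=1.47403 >1
Stable set (-1.9643, 0).

(-1.9643,0); λ=-4 ⇒ h* = (55/28)/4 = 0.4911.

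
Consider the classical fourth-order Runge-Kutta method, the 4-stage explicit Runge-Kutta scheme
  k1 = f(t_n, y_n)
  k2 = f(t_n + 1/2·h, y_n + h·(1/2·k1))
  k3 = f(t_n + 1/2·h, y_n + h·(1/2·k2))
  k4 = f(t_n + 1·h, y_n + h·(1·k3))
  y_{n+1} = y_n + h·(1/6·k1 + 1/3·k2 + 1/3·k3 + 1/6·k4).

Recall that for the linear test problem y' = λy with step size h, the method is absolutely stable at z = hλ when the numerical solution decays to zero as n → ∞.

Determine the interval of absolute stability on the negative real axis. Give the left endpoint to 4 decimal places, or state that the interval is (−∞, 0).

Test eqn y'=λy, z=hλ:
  order 4, 4-stage ⇒ R(z)=1+z+z^2/2+z^3/6+z^4/24
  (e.g. R(-1.6)=0.27040, |R|=0.27040)

Need |R(x)|<1, x<0.
x=-1.6: |R|=0.2704
|R(-3)|=1.3750 |R(-2.67)|=0.8396 |R(-2.33)|=0.5043
Bisect:
  x_lo=-3.4808 |R|=2.6648  x_hi=-0.3625 |R|=0.6960
  mid=-1.92164 |R|=0.31020 →hi
  mid=-2.70121 |R|=0.88045 →hi
  mid=-3.09099 |R|=1.56759 →lo
  mid=-2.89610 |R|=1.18032 →lo
  mid=-2.79865 |R|=1.02033 →lo
  mid=-2.74993 |R|=0.94798 →hi
  mid=-2.77429 |R|=0.98354 →hi
  mid=-2.78647 |R|=1.00178 →lo
  ...
  [-2.78533,-2.78514] ⇒ x*=-2.7853
Interval (-2.7853, 0).

(-2.7853, 0).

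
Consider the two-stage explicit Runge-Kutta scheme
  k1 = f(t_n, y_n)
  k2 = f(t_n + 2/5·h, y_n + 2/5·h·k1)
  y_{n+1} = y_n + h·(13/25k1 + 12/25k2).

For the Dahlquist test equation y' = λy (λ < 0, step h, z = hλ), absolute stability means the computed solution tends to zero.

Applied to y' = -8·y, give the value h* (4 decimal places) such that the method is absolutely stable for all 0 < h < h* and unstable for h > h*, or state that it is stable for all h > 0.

(-5.2083,0); λ=-8 ⇒ h* = (125/24)/8 = 0.6510.

On y'=λy, z=hλ:
  k1=λy_n ⇒ h·k1=z·y_n;  k2=λ(1+2/5z)y_n ⇒ h·k2=z(1+2/5z)y_n
  y_{n+1}/y_n = 1 + 13/25z + 12/25z(1+2/5z) = 1 + z + 24/125z²
  Hence R(z) = 1 + z + 24/125z².

Solve |R(x)|<1 on ℝ⁻.
x=-1.16: |R|=0.0984
R=1: x+24/125x²=0 ⇒ x=−125/24=-5.2083; min R=1−1/(4·24/125)=-0.3021>−1
Confirm numerically:
  x=-4.469: |R|=0.36562 <1
  x=-4.214: |R|=0.19550 <1
  x=-2.490: |R|=0.29958 <1
  x=-5.761: |R|=1.61131 >1
  x=-5.449: |R|=1.25179 >1
So |R|<1 on (-5.2083, 0).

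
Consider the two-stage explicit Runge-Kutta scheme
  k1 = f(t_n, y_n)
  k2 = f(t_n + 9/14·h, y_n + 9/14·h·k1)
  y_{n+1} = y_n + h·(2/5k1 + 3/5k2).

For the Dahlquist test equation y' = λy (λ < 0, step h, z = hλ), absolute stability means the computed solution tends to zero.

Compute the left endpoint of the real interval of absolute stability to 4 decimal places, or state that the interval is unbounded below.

z* = -2.5926.

Test eqn y'=λy, z=hλ:
  k1=λy_n ⇒ h·k1=z·y_n;  k2=λ(1+9/14z)y_n ⇒ h·k2=z(1+9/14z)y_n
  y_{n+1}/y_n = 1 + 2/5z + 3/5z(1+9/14z) = 1 + z + 27/70z²
  R(z) = 1 + z + 27/70z².

Find x<0 with |R(x)|<1.
x=-1.63: |R|=0.3948
R=1: x+27/70x²=0 ⇒ x=−70/27=-2.5926; min R=1−1/(4·27/70)=0.3519>−1
Confirm numerically:
  x=-1.999: |R|=0.54231 <1
  x=-1.736: |R|=0.42643 <1
  x=-1.694: |R|=0.41286 <1
  x=-1.096: |R|=0.36733 <1
  x=-3.051: |R|=1.53946 >1
  x=-3.019: |R|=1.49654 >1
Stable set (-2.5926, 0).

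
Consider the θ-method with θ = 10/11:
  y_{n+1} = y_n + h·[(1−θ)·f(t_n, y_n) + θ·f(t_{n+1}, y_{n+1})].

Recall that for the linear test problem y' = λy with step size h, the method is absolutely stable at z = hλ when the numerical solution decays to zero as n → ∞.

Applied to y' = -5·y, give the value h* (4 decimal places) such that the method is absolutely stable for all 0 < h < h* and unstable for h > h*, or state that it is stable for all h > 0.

(−∞, 0) — no finite endpoint. Any h>0 works for λ=-5.

On y'=λy, z=hλ:
  y_{n+1} = y_n + z·[1/11·y_n + 10/11·y_{n+1}] ⇒ (1 − 10/11z)y_{n+1} = (1 + 1/11z)y_n
  R(z) = (1 + 1/11z)/(1 − 10/11z).

Find x<0 with |R(x)|<1.
x=-1.76: |R|=0.3231
x=-2: |R|=0.2903
x=-10: |R|=0.0090
x=-100: |R|=0.0880
θ=10/11≥1/2 ⇒ |1+1/11x|<|1−10/11x| ∀x<0 ⇒ stable on all of ℝ⁻.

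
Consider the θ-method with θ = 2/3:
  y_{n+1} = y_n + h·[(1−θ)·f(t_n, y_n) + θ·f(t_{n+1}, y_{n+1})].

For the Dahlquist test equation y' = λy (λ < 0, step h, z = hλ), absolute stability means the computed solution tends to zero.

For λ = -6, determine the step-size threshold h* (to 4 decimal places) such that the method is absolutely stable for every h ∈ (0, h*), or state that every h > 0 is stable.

Set f=λy, z=hλ:
  y_{n+1} = y_n + z·[1/3·y_n + 2/3·y_{n+1}] ⇒ (1 − 2/3z)y_{n+1} = (1 + 1/3z)y_n
  so R(z) = (1 + 1/3z)/(1 − 2/3z).

Boundary: |R(x)|=1, x<0.
x=-0.31: |R|=0.7431
x=-2: |R|=0.1429
x=-10: |R|=0.3043
x=-100: |R|=0.4778
θ=2/3≥1/2 ⇒ |1+1/3x|<|1−2/3x| ∀x<0 ⇒ unbounded interval.

interval (−∞, 0). Any h>0 works for λ=-6.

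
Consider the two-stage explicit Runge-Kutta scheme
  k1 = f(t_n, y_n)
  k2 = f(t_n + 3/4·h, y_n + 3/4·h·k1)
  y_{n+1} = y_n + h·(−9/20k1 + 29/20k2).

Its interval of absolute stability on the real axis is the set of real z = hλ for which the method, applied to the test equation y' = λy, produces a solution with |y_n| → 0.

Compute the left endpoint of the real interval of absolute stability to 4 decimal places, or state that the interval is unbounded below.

Set f=λy, z=hλ:
  k1=λy_n ⇒ h·k1=z·y_n;  k2=λ(1+3/4z)y_n ⇒ h·k2=z(1+3/4z)y_n
  y_{n+1}/y_n = 1 − 9/20z + 29/20z(1+3/4z) = 1 + z + 87/80z²
  so R(z) = 1 + z + 87/80z².

Find x<0 with |R(x)|<1.
x=-0.64: |R|=0.8054
R=1: x+87/80x²=0 ⇒ x=−80/87=-0.9195; min R=1−1/(4·87/80)=0.7701>−1
Confirm numerically:
  x=-0.802: |R|=0.89748 <1
  x=-0.769: |R|=0.87411 <1
  x=-0.668: |R|=0.81727 <1
  x=-0.482: |R|=0.77065 <1
  x=-1.438: |R|=1.81078 >1
  x=-1.247: |R|=1.44407 >1
  x=-1.127: |R|=1.25427 >1
Interval (-0.9195, 0).

left endpoint -0.9195.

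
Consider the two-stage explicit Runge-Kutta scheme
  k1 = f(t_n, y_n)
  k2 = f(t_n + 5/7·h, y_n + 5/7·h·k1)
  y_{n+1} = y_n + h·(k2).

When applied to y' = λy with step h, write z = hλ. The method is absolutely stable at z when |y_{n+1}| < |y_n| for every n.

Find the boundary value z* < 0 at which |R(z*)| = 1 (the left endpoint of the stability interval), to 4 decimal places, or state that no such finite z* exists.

Test eqn y'=λy, z=hλ:
  k1=λy_n ⇒ h·k1=z·y_n;  k2=λ(1+5/7z)y_n ⇒ h·k2=z(1+5/7z)y_n
  y_{n+1}/y_n = 1 + z(1+5/7z) = 1 + z + 5/7z²
  so R(z) = 1 + z + 5/7z².

Need |R(x)|<1, x<0.
x=-1.06: |R|=0.7426
R=1: x+5/7x²=0 ⇒ x=−7/5=-1.4000; min R=1−1/(4·5/7)=0.6500>−1
Confirm numerically:
  x=-1.218: |R|=0.84166 <1
  x=-0.624: |R|=0.65413 <1
  x=-0.562: |R|=0.66360 <1
  x=-1.993: |R|=1.84418 >1
  x=-1.982: |R|=1.82395 >1
  x=-1.822: |R|=1.54920 >1
Interval (-1.4000, 0).

z* = -1.4000.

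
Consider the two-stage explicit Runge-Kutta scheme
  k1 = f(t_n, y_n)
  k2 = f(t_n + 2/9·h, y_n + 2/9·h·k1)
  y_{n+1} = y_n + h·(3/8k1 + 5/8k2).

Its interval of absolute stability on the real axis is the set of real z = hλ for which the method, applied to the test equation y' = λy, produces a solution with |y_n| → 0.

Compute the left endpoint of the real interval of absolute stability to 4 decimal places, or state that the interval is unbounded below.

Test eqn y'=λy, z=hλ:
  k1=λy_n ⇒ h·k1=z·y_n;  k2=λ(1+2/9z)y_n ⇒ h·k2=z(1+2/9z)y_n
  y_{n+1}/y_n = 1 + 3/8z + 5/8z(1+2/9z) = 1 + z + 5/36z²
  R(z) = 1 + z + 5/36z².

Find x<0 with |R(x)|<1.
x=-0.69: |R|=0.3761
R=1: x+5/36x²=0 ⇒ x=−36/5=-7.2000; min R=1−1/(4·5/36)=-0.8000>−1
Confirm numerically:
  x=-7.152: |R|=0.95232 <1
  x=-4.452: |R|=0.69918 <1
  x=-3.147: |R|=0.77150 <1
  x=-7.468: |R|=1.27798 >1
  x=-7.339: |R|=1.14168 >1
Interval (-7.2000, 0).

z* = -7.2000.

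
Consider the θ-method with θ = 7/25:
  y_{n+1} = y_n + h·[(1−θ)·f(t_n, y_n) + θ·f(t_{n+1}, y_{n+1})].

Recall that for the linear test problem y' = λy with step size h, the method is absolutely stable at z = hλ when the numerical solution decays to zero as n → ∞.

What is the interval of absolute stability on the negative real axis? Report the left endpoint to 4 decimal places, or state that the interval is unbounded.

On y'=λy, z=hλ:
  y_{n+1} = y_n + z·[18/25·y_n + 7/25·y_{n+1}] ⇒ (1 − 7/25z)y_{n+1} = (1 + 18/25z)y_n
  Hence R(z) = (1 + 18/25z)/(1 − 7/25z).

Boundary: |R(x)|=1, x<0.
x=-1.26: |R|=0.0686
R=−1: 1+18/25x = −1+7/25x ⇒ -11/25x=2 ⇒ x=2/(-11/25)=-4.5455
Confirm numerically:
  x=-3.921: |R|=0.86903 <1
  x=-3.461: |R|=0.75767 <1
  x=-3.056: |R|=0.64684 <1
  x=-2.601: |R|=0.50496 <1
  x=-4.914: |R|=1.06825 >1
  x=-4.689: |R|=1.02731 >1
So |R|<1 on (-4.5455, 0).

z∈(-4.5455,0).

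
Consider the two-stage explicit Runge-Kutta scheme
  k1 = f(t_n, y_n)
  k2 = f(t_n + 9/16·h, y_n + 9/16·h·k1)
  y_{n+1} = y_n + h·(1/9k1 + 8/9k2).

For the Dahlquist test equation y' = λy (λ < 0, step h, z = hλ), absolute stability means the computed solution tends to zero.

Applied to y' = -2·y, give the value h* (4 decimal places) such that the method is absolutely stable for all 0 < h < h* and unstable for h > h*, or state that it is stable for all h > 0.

Set f=λy, z=hλ:
  k1=λy_n ⇒ h·k1=z·y_n;  k2=λ(1+9/16z)y_n ⇒ h·k2=z(1+9/16z)y_n
  y_{n+1}/y_n = 1 + 1/9z + 8/9z(1+9/16z) = 1 + z + 1/2z²
  R(z) = 1 + z + 1/2z².

Boundary: |R(x)|=1, x<0.
x=-1.36: |R|=0.5648
R=1: x+1/2x²=0 ⇒ x=−2=-2.0000; min R=1−1/(4·1/2)=0.5000>−1
Confirm numerically:
  x=-1.711: |R|=0.75276 <1
  x=-1.000: |R|=0.50000 <1
  x=-0.976: |R|=0.50029 <1
  x=-2.397: |R|=1.47580 >1
  x=-2.206: |R|=1.22722 >1
So |R|<1 on (-2.0000, 0).

(-2.0000,0); λ=-2 ⇒ h* = (2)/2 = 1.0000.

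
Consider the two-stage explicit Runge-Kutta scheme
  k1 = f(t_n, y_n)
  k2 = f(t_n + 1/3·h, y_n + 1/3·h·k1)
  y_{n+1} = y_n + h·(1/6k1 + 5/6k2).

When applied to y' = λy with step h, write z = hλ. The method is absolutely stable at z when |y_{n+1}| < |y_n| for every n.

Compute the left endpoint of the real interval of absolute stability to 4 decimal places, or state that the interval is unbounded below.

Set f=λy, z=hλ:
  k1=λy_n ⇒ h·k1=z·y_n;  k2=λ(1+1/3z)y_n ⇒ h·k2=z(1+1/3z)y_n
  y_{n+1}/y_n = 1 + 1/6z + 5/6z(1+1/3z) = 1 + z + 5/18z²
  Hence R(z) = 1 + z + 5/18z².

Boundary: |R(x)|=1, x<0.
x=-0.59: |R|=0.5067
R=1: x+5/18x²=0 ⇒ x=−18/5=-3.6000; min R=1−1/(4·5/18)=0.1000>−1
Confirm numerically:
  x=-3.257: |R|=0.68968 <1
  x=-2.612: |R|=0.28315 <1
  x=-1.460: |R|=0.13211 <1
  x=-4.112: |R|=1.58482 >1
  x=-4.099: |R|=1.56817 >1
Interval (-3.6000, 0).

left endpoint -3.6000.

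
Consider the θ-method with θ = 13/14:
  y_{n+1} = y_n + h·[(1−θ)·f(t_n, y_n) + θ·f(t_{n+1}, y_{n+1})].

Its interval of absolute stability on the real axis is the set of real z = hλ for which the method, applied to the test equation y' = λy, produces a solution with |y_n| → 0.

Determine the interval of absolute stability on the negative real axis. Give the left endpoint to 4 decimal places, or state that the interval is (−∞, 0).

interval (−∞, 0).

With y'=λy (z=hλ):
  y_{n+1} = y_n + z·[1/14·y_n + 13/14·y_{n+1}] ⇒ (1 − 13/14z)y_{n+1} = (1 + 1/14z)y_n
  R(z) = (1 + 1/14z)/(1 − 13/14z).

Need |R(x)|<1, x<0.
x=-0.31: |R|=0.7593
x=-2: |R|=0.3000
x=-10: |R|=0.0278
x=-100: |R|=0.0654
θ=13/14≥1/2 ⇒ |1+1/14x|<|1−13/14x| ∀x<0 ⇒ unbounded interval.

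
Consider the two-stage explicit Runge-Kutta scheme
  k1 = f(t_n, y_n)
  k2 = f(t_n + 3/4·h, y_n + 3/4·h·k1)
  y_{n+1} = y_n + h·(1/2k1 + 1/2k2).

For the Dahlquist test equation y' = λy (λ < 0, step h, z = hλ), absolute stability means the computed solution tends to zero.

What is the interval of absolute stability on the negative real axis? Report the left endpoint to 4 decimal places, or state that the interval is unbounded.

z∈(-2.6667,0).

On y'=λy, z=hλ:
  k1=λy_n ⇒ h·k1=z·y_n;  k2=λ(1+3/4z)y_n ⇒ h·k2=z(1+3/4z)y_n
  y_{n+1}/y_n = 1 + 1/2z + 1/2z(1+3/4z) = 1 + z + 3/8z²
  R(z) = 1 + z + 3/8z².

Boundary: |R(x)|=1, x<0.
x=-0.34: |R|=0.7033
R=1: x+3/8x²=0 ⇒ x=−8/3=-2.6667; min R=1−1/(4·3/8)=0.3333>−1
Confirm numerically:
  x=-2.543: |R|=0.88207 <1
  x=-2.233: |R|=0.63686 <1
  x=-1.380: |R|=0.33415 <1
  x=-1.086: |R|=0.35627 <1
  x=-2.905: |R|=1.25963 >1
  x=-2.888: |R|=1.23970 >1
Stable set (-2.6667, 0).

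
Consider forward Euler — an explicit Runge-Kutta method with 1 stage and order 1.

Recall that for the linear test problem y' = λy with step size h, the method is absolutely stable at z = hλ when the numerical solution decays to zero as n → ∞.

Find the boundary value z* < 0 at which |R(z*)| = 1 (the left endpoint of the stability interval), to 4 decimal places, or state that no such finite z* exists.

On y'=λy, z=hλ:
  order 1, 1-stage ⇒ R(z)=1+z
  (e.g. R(-1.69)=-0.69000, |R|=0.69000)

Find x<0 with |R(x)|<1.
x=-1.69: |R|=0.6900
|R(-1.68)|=0.6800 |R(-1.54)|=0.5400 |R(-0.62)|=0.3800
Bisect:
  x_lo=-2.4984 |R|=1.4984  x_hi=-0.1721 |R|=0.8279
  mid=-1.33524 |R|=0.33524 →hi
  mid=-1.91680 |R|=0.91680 →hi
  mid=-2.20758 |R|=1.20758 →lo
  mid=-2.06219 |R|=1.06219 →lo
  mid=-1.98950 |R|=0.98950 →hi
  mid=-2.02585 |R|=1.02585 →lo
  mid=-2.00767 |R|=1.00767 →lo
  ...
  [-2.00000,-1.99986] ⇒ x*=-2.0000
So |R|<1 on (-2.0000, 0).

left endpoint -2.0000.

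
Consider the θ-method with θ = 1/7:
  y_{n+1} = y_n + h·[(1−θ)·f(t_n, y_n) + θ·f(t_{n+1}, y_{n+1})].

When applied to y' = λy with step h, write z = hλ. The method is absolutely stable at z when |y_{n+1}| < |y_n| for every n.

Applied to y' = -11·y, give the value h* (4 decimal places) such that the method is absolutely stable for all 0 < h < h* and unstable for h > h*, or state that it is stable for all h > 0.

On y'=λy, z=hλ:
  y_{n+1} = y_n + z·[6/7·y_n + 1/7·y_{n+1}] ⇒ (1 − 1/7z)y_{n+1} = (1 + 6/7z)y_n
  so R(z) = (1 + 6/7z)/(1 − 1/7z).

Find x<0 with |R(x)|<1.
x=-0.46: |R|=0.5684
R=−1: 1+6/7x = −1+1/7x ⇒ -5/7x=2 ⇒ x=2/(-5/7)=-2.8000
Confirm numerically:
  x=-2.247: |R|=0.70098 <1
  x=-1.925: |R|=0.50980 <1
  x=-1.230: |R|=0.04617 <1
  x=-3.305: |R|=1.24503 >1
  x=-3.187: |R|=1.18995 >1
Interval (-2.8000, 0).

(-2.8000,0); λ=-11 ⇒ h* = (14/5)/11 = 0.2545.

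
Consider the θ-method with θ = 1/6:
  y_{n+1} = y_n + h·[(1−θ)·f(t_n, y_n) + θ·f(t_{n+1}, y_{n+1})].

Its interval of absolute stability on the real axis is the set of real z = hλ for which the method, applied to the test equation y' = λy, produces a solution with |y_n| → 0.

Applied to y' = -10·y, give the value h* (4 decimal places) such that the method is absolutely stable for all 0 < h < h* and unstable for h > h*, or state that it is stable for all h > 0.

Test eqn y'=λy, z=hλ:
  y_{n+1} = y_n + z·[5/6·y_n + 1/6·y_{n+1}] ⇒ (1 − 1/6z)y_{n+1} = (1 + 5/6z)y_n
  Hence R(z) = (1 + 5/6z)/(1 − 1/6z).

Boundary: |R(x)|=1, x<0.
x=-0.83: |R|=0.2709
R=−1: 1+5/6x = −1+1/6x ⇒ -2/3x=2 ⇒ x=2/(-2/3)=-3.0000
Confirm numerically:
  x=-1.901: |R|=0.44361 <1
  x=-1.872: |R|=0.42683 <1
  x=-1.486: |R|=0.19102 <1
  x=-1.414: |R|=0.14432 <1
  x=-3.567: |R|=1.23706 >1
  x=-3.132: |R|=1.05782 >1
  x=-3.063: |R|=1.02781 >1
So |R|<1 on (-3.0000, 0).

(-3.0000,0); λ=-10 ⇒ h* = (3)/10 = 0.3000.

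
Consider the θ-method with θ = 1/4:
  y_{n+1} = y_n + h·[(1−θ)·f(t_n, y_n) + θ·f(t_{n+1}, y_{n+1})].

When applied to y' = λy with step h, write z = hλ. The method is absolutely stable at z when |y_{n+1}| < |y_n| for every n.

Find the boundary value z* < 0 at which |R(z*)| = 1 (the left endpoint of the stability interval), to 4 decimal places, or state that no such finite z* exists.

Test eqn y'=λy, z=hλ:
  y_{n+1} = y_n + z·[3/4·y_n + 1/4·y_{n+1}] ⇒ (1 − 1/4z)y_{n+1} = (1 + 3/4z)y_n
  ⇒ R(z) = (1 + 3/4z)/(1 − 1/4z).

Need |R(x)|<1, x<0.
x=-0.92: |R|=0.2520
R=−1: 1+3/4x = −1+1/4x ⇒ -1/2x=2 ⇒ x=2/(-1/2)=-4.0000
Confirm numerically:
  x=-3.973: |R|=0.99323 <1
  x=-2.629: |R|=0.58636 <1
  x=-2.196: |R|=0.41769 <1
  x=-4.391: |R|=1.09320 >1
  x=-4.388: |R|=1.09251 >1
  x=-4.213: |R|=1.05187 >1
Interval (-4.0000, 0).

left endpoint -4.0000.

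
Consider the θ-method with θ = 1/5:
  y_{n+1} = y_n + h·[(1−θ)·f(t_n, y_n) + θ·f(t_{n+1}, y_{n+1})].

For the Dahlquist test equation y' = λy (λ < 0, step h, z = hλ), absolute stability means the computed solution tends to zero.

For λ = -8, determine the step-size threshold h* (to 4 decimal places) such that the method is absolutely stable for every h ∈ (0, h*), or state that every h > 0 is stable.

On y'=λy, z=hλ:
  y_{n+1} = y_n + z·[4/5·y_n + 1/5·y_{n+1}] ⇒ (1 − 1/5z)y_{n+1} = (1 + 4/5z)y_n
  Hence R(z) = (1 + 4/5z)/(1 − 1/5z).

Need |R(x)|<1, x<0.
x=-0.64: |R|=0.4326
R=−1: 1+4/5x = −1+1/5x ⇒ -3/5x=2 ⇒ x=2/(-3/5)=-3.3333
Confirm numerically:
  x=-3.256: |R|=0.97190 <1
  x=-2.467: |R|=0.65194 <1
  x=-1.556: |R|=0.18670 <1
  x=-3.859: |R|=1.17801 >1
  x=-3.679: |R|=1.11948 >1
  x=-3.607: |R|=1.09539 >1
Stable set (-3.3333, 0).

(-3.3333,0); λ=-8 ⇒ h* = (10/3)/8 = 0.4167.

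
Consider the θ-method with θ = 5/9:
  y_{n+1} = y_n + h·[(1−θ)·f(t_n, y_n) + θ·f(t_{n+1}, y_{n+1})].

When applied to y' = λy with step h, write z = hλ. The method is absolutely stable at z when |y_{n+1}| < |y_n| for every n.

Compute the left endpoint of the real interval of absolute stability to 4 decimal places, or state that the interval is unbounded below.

Set f=λy, z=hλ:
  y_{n+1} = y_n + z·[4/9·y_n + 5/9·y_{n+1}] ⇒ (1 − 5/9z)y_{n+1} = (1 + 4/9z)y_n
  ⇒ R(z) = (1 + 4/9z)/(1 − 5/9z).

Need |R(x)|<1, x<0.
x=-0.31: |R|=0.7355
x=-2: |R|=0.0526
x=-10: |R|=0.5254
x=-100: |R|=0.7682
θ=5/9≥1/2 ⇒ |1+4/9x|<|1−5/9x| ∀x<0 ⇒ stable on all of ℝ⁻.

unbounded; (−∞, 0).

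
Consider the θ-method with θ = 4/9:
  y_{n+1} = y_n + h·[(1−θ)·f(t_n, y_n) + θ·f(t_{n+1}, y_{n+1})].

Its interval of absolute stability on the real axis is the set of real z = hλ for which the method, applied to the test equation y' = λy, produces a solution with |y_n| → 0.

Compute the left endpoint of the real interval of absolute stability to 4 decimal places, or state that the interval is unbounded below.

Set f=λy, z=hλ:
  y_{n+1} = y_n + z·[5/9·y_n + 4/9·y_{n+1}] ⇒ (1 − 4/9z)y_{n+1} = (1 + 5/9z)y_n
  ⇒ R(z) = (1 + 5/9z)/(1 − 4/9z).

Boundary: |R(x)|=1, x<0.
x=-1.76: |R|=0.0125
R=−1: 1+5/9x = −1+4/9x ⇒ -1/9x=2 ⇒ x=2/(-1/9)=-18.0000
Confirm numerically:
  x=-17.333: |R|=0.99148 <1
  x=-16.666: |R|=0.98237 <1
  x=-12.451: |R|=0.90564 <1
  x=-18.571: |R|=1.00686 >1
  x=-18.431: |R|=1.00521 >1
Stable set (-18.0000, 0).

z* = -18.0000.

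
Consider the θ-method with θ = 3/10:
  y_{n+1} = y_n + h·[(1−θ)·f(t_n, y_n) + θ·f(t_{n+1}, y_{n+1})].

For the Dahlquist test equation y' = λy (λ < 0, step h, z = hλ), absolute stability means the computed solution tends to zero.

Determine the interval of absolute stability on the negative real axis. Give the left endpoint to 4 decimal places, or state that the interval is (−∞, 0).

Test eqn y'=λy, z=hλ:
  y_{n+1} = y_n + z·[7/10·y_n + 3/10·y_{n+1}] ⇒ (1 − 3/10z)y_{n+1} = (1 + 7/10z)y_n
  R(z) = (1 + 7/10z)/(1 − 3/10z).

Boundary: |R(x)|=1, x<0.
x=-1.77: |R|=0.1561
R=−1: 1+7/10x = −1+3/10x ⇒ -2/5x=2 ⇒ x=2/(-2/5)=-5.0000
Confirm numerically:
  x=-4.968: |R|=0.99486 <1
  x=-4.751: |R|=0.95893 <1
  x=-3.882: |R|=0.79340 <1
  x=-3.310: |R|=0.66081 <1
  x=-5.470: |R|=1.07119 >1
  x=-5.236: |R|=1.03672 >1
  x=-5.215: |R|=1.03353 >1
So |R|<1 on (-5.0000, 0).

z∈(-5.0000,0).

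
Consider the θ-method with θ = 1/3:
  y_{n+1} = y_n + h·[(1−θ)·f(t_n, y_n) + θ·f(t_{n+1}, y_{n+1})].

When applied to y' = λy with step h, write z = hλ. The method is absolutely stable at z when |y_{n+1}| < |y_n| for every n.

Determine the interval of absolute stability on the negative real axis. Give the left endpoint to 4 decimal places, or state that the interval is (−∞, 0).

z∈(-6.0000,0).

With y'=λy (z=hλ):
  y_{n+1} = y_n + z·[2/3·y_n + 1/3·y_{n+1}] ⇒ (1 − 1/3z)y_{n+1} = (1 + 2/3z)y_n
  R(z) = (1 + 2/3z)/(1 − 1/3z).

Solve |R(x)|<1 on ℝ⁻.
x=-0.8: |R|=0.3684
R=−1: 1+2/3x = −1+1/3x ⇒ -1/3x=2 ⇒ x=2/(-1/3)=-6.0000
Confirm numerically:
  x=-3.786: |R|=0.67374 <1
  x=-3.219: |R|=0.55282 <1
  x=-2.708: |R|=0.42327 <1
  x=-2.522: |R|=0.37016 <1
  x=-6.352: |R|=1.03764 >1
  x=-6.168: |R|=1.01832 >1
  x=-6.079: |R|=1.00870 >1
Stable set (-6.0000, 0).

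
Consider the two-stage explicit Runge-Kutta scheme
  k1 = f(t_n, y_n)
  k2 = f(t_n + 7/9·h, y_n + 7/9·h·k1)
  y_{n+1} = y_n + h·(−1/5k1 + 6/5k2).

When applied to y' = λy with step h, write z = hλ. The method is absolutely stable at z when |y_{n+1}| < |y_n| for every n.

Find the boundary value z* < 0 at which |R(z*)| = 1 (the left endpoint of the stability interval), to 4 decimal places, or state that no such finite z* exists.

z* = -1.0714.

On y'=λy, z=hλ:
  k1=λy_n ⇒ h·k1=z·y_n;  k2=λ(1+7/9z)y_n ⇒ h·k2=z(1+7/9z)y_n
  y_{n+1}/y_n = 1 − 1/5z + 6/5z(1+7/9z) = 1 + z + 14/15z²
  ⇒ R(z) = 1 + z + 14/15z².

Solve |R(x)|<1 on ℝ⁻.
x=-0.95: |R|=0.8923
R=1: x+14/15x²=0 ⇒ x=−15/14=-1.0714; min R=1−1/(4·14/15)=0.7321>−1
Confirm numerically:
  x=-1.023: |R|=0.95376 <1
  x=-0.838: |R|=0.81743 <1
  x=-0.717: |R|=0.76282 <1
  x=-0.439: |R|=0.74087 <1
  x=-1.421: |R|=1.46362 >1
  x=-1.267: |R|=1.23127 >1
  x=-1.207: |R|=1.15273 >1
Stable set (-1.0714, 0).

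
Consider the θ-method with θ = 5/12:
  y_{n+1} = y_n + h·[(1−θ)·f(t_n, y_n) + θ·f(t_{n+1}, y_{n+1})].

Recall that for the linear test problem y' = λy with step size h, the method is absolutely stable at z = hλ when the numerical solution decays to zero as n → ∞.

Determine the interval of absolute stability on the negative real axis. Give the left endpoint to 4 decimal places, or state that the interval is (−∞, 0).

(-12.0000, 0).

On y'=λy, z=hλ:
  y_{n+1} = y_n + z·[7/12·y_n + 5/12·y_{n+1}] ⇒ (1 − 5/12z)y_{n+1} = (1 + 7/12z)y_n
  R(z) = (1 + 7/12z)/(1 − 5/12z).

Boundary: |R(x)|=1, x<0.
x=-0.52: |R|=0.5726
R=−1: 1+7/12x = −1+5/12x ⇒ -1/6x=2 ⇒ x=2/(-1/6)=-12.0000
Confirm numerically:
  x=-10.531: |R|=0.95456 <1
  x=-5.714: |R|=0.69012 <1
  x=-4.992: |R|=0.62078 <1
  x=-12.531: |R|=1.01423 >1
  x=-12.500: |R|=1.01342 >1
  x=-12.276: |R|=1.00752 >1
Stable set (-12.0000, 0).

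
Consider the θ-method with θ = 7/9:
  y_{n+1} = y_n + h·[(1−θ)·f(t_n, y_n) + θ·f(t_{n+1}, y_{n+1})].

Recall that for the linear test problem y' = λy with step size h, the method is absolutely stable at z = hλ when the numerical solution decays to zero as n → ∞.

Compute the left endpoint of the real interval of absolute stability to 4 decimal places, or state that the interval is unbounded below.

Set f=λy, z=hλ:
  y_{n+1} = y_n + z·[2/9·y_n + 7/9·y_{n+1}] ⇒ (1 − 7/9z)y_{n+1} = (1 + 2/9z)y_n
  ⇒ R(z) = (1 + 2/9z)/(1 − 7/9z).

Solve |R(x)|<1 on ℝ⁻.
x=-1.13: |R|=0.3986
x=-2: |R|=0.2174
x=-10: |R|=0.1392
x=-100: |R|=0.2694
θ=7/9≥1/2 ⇒ |1+2/9x|<|1−7/9x| ∀x<0 ⇒ stable on all of ℝ⁻.

(−∞, 0) — no finite endpoint.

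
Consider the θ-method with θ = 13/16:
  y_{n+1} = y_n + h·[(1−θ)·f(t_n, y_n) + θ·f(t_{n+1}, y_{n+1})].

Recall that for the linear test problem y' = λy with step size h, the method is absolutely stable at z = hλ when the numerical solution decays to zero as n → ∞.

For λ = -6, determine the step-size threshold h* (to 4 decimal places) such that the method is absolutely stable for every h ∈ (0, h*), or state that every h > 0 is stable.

(−∞, 0) — no finite endpoint. Any h>0 works for λ=-6.

Set f=λy, z=hλ:
  y_{n+1} = y_n + z·[3/16·y_n + 13/16·y_{n+1}] ⇒ (1 − 13/16z)y_{n+1} = (1 + 3/16z)y_n
  ⇒ R(z) = (1 + 3/16z)/(1 − 13/16z).

Solve |R(x)|<1 on ℝ⁻.
x=-0.98: |R|=0.4544
x=-2: |R|=0.2381
x=-10: |R|=0.0959
x=-100: |R|=0.2158
θ=13/16≥1/2 ⇒ |1+3/16x|<|1−13/16x| ∀x<0 ⇒ stable on all of ℝ⁻.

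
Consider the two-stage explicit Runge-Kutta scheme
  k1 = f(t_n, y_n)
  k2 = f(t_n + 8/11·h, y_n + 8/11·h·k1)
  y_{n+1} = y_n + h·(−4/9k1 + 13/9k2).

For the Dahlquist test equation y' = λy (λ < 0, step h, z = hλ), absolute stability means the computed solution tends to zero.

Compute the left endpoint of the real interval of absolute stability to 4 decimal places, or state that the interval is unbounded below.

Test eqn y'=λy, z=hλ:
  k1=λy_n ⇒ h·k1=z·y_n;  k2=λ(1+8/11z)y_n ⇒ h·k2=z(1+8/11z)y_n
  y_{n+1}/y_n = 1 − 4/9z + 13/9z(1+8/11z) = 1 + z + 104/99z²
  so R(z) = 1 + z + 104/99z².

Boundary: |R(x)|=1, x<0.
x=-0.96: |R|=1.0081
R=1: x+104/99x²=0 ⇒ x=−99/104=-0.9519; min R=1−1/(4·104/99)=0.7620>−1
Confirm numerically:
  x=-0.828: |R|=0.89221 <1
  x=-0.815: |R|=0.88277 <1
  x=-0.601: |R|=0.77844 <1
  x=-0.511: |R|=0.76331 <1
  x=-1.510: |R|=1.88526 >1
  x=-1.324: |R|=1.51751 >1
  x=-1.113: |R|=1.18833 >1
Stable set (-0.9519, 0).

z* = -0.9519.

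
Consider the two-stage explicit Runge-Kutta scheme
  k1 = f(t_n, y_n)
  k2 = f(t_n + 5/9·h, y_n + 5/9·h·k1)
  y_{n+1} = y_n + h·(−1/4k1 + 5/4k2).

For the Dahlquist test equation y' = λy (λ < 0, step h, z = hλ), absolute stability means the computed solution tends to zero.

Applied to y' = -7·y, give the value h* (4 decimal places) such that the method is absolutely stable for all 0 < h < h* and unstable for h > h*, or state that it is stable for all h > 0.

(-1.4400,0); λ=-7 ⇒ h* = (36/25)/7 = 0.2057.

On y'=λy, z=hλ:
  k1=λy_n ⇒ h·k1=z·y_n;  k2=λ(1+5/9z)y_n ⇒ h·k2=z(1+5/9z)y_n
  y_{n+1}/y_n = 1 − 1/4z + 5/4z(1+5/9z) = 1 + z + 25/36z²
  ⇒ R(z) = 1 + z + 25/36z².

Solve |R(x)|<1 on ℝ⁻.
x=-1: |R|=0.6944
R=1: x+25/36x²=0 ⇒ x=−36/25=-1.4400; min R=1−1/(4·25/36)=0.6400>−1
Confirm numerically:
  x=-1.334: |R|=0.90180 <1
  x=-1.054: |R|=0.71747 <1
  x=-0.894: |R|=0.66102 <1
  x=-0.725: |R|=0.64002 <1
  x=-1.757: |R|=1.38678 >1
  x=-1.514: |R|=1.07780 >1
Interval (-1.4400, 0).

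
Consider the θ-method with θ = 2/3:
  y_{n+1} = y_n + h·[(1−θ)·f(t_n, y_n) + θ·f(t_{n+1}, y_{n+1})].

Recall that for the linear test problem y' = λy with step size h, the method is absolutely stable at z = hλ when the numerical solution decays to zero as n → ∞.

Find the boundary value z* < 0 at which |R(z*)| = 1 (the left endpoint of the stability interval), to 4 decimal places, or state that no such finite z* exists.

interval (−∞, 0).

On y'=λy, z=hλ:
  y_{n+1} = y_n + z·[1/3·y_n + 2/3·y_{n+1}] ⇒ (1 − 2/3z)y_{n+1} = (1 + 1/3z)y_n
  R(z) = (1 + 1/3z)/(1 − 2/3z).

Need |R(x)|<1, x<0.
x=-1.5: |R|=0.2500
x=-2: |R|=0.1429
x=-10: |R|=0.3043
x=-100: |R|=0.4778
θ=2/3≥1/2 ⇒ |1+1/3x|<|1−2/3x| ∀x<0 ⇒ interval (−∞,0).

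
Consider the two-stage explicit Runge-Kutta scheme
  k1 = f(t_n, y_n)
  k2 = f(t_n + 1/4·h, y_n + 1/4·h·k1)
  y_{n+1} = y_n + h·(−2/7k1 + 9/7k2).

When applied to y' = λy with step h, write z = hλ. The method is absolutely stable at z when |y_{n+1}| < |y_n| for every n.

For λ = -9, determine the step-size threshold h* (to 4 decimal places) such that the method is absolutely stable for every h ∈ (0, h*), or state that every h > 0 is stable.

(-3.1111,0); λ=-9 ⇒ h* = (28/9)/9 = 0.3457.

With y'=λy (z=hλ):
  k1=λy_n ⇒ h·k1=z·y_n;  k2=λ(1+1/4z)y_n ⇒ h·k2=z(1+1/4z)y_n
  y_{n+1}/y_n = 1 − 2/7z + 9/7z(1+1/4z) = 1 + z + 9/28z²
  R(z) = 1 + z + 9/28z².

Boundary: |R(x)|=1, x<0.
x=-0.61: |R|=0.5096
R=1: x+9/28x²=0 ⇒ x=−28/9=-3.1111; min R=1−1/(4·9/28)=0.2222>−1
Confirm numerically:
  x=-2.422: |R|=0.46353 <1
  x=-1.601: |R|=0.22289 <1
  x=-1.289: |R|=0.24506 <1
  x=-3.621: |R|=1.59346 >1
  x=-3.391: |R|=1.30507 >1
Interval (-3.1111, 0).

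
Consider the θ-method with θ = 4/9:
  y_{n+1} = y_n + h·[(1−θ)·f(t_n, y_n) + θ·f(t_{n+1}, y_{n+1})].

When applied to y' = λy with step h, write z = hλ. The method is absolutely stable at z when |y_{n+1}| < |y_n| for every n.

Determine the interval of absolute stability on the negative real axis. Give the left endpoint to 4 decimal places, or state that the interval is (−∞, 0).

(-18.0000, 0).

On y'=λy, z=hλ:
  y_{n+1} = y_n + z·[5/9·y_n + 4/9·y_{n+1}] ⇒ (1 − 4/9z)y_{n+1} = (1 + 5/9z)y_n
  so R(z) = (1 + 5/9z)/(1 − 4/9z).

Need |R(x)|<1, x<0.
x=-0.53: |R|=0.5710
R=−1: 1+5/9x = −1+4/9x ⇒ -1/9x=2 ⇒ x=2/(-1/9)=-18.0000
Confirm numerically:
  x=-17.080: |R|=0.98810 <1
  x=-8.790: |R|=0.79144 <1
  x=-8.087: |R|=0.76025 <1
  x=-18.373: |R|=1.00452 >1
  x=-18.363: |R|=1.00440 >1
  x=-18.142: |R|=1.00174 >1
Stable set (-18.0000, 0).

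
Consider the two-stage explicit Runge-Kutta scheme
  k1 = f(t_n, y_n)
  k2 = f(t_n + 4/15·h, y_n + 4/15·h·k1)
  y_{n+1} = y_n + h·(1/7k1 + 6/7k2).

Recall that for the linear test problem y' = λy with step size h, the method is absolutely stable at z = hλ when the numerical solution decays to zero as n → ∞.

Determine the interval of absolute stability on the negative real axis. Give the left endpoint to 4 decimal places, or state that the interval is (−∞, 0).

z∈(-4.3750,0).

Set f=λy, z=hλ:
  k1=λy_n ⇒ h·k1=z·y_n;  k2=λ(1+4/15z)y_n ⇒ h·k2=z(1+4/15z)y_n
  y_{n+1}/y_n = 1 + 1/7z + 6/7z(1+4/15z) = 1 + z + 8/35z²
  so R(z) = 1 + z + 8/35z².

Find x<0 with |R(x)|<1.
x=-1.41: |R|=0.0444
R=1: x+8/35x²=0 ⇒ x=−35/8=-4.3750; min R=1−1/(4·8/35)=-0.0938>−1
Confirm numerically:
  x=-4.233: |R|=0.86261 <1
  x=-4.162: |R|=0.79737 <1
  x=-2.569: |R|=0.06048 <1
  x=-1.899: |R|=0.07473 <1
  x=-4.679: |R|=1.32512 >1
  x=-4.596: |R|=1.23216 >1
Stable set (-4.3750, 0).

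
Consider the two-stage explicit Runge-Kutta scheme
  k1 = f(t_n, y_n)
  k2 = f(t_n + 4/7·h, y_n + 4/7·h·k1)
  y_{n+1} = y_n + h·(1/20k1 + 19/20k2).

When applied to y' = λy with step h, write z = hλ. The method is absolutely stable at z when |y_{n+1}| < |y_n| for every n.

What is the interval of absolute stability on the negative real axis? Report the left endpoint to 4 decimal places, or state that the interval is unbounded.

On y'=λy, z=hλ:
  k1=λy_n ⇒ h·k1=z·y_n;  k2=λ(1+4/7z)y_n ⇒ h·k2=z(1+4/7z)y_n
  y_{n+1}/y_n = 1 + 1/20z + 19/20z(1+4/7z) = 1 + z + 19/35z²
  so R(z) = 1 + z + 19/35z².

Find x<0 with |R(x)|<1.
x=-1.56: |R|=0.7611
R=1: x+19/35x²=0 ⇒ x=−35/19=-1.8421; min R=1−1/(4·19/35)=0.5395>−1
Confirm numerically:
  x=-1.802: |R|=0.96077 <1
  x=-1.558: |R|=0.75971 <1
  x=-1.522: |R|=0.73552 <1
  x=-0.761: |R|=0.55338 <1
  x=-2.191: |R|=1.41498 >1
  x=-1.964: |R|=1.12996 >1
  x=-1.918: |R|=1.07902 >1
Interval (-1.8421, 0).

z∈(-1.8421,0).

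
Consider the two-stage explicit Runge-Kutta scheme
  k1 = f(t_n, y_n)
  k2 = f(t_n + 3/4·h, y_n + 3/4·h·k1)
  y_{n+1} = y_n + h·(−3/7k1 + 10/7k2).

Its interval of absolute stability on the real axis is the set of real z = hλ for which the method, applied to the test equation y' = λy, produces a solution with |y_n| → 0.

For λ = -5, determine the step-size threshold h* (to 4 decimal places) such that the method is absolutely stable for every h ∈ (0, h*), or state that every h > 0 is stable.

Test eqn y'=λy, z=hλ:
  k1=λy_n ⇒ h·k1=z·y_n;  k2=λ(1+3/4z)y_n ⇒ h·k2=z(1+3/4z)y_n
  y_{n+1}/y_n = 1 − 3/7z + 10/7z(1+3/4z) = 1 + z + 15/14z²
  ⇒ R(z) = 1 + z + 15/14z².

Solve |R(x)|<1 on ℝ⁻.
x=-1.02: |R|=1.0947
R=1: x+15/14x²=0 ⇒ x=−14/15=-0.9333; min R=1−1/(4·15/14)=0.7667>−1
Confirm numerically:
  x=-0.903: |R|=0.97065 <1
  x=-0.752: |R|=0.85390 <1
  x=-0.507: |R|=0.76841 <1
  x=-0.475: |R|=0.76674 <1
  x=-1.455: |R|=1.81324 >1
  x=-1.175: |R|=1.30424 >1
Interval (-0.9333, 0).

(-0.9333,0); λ=-5 ⇒ h* = (14/15)/5 = 0.1867.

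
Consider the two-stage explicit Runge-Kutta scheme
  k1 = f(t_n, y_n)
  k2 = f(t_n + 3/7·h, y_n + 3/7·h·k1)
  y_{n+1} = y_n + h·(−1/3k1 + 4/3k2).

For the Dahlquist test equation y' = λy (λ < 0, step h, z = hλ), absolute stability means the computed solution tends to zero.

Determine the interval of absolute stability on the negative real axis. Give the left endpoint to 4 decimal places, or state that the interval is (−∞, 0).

z∈(-1.7500,0).

On y'=λy, z=hλ:
  k1=λy_n ⇒ h·k1=z·y_n;  k2=λ(1+3/7z)y_n ⇒ h·k2=z(1+3/7z)y_n
  y_{n+1}/y_n = 1 − 1/3z + 4/3z(1+3/7z) = 1 + z + 4/7z²
  so R(z) = 1 + z + 4/7z².

Solve |R(x)|<1 on ℝ⁻.
x=-1.31: |R|=0.6706
R=1: x+4/7x²=0 ⇒ x=−7/4=-1.7500; min R=1−1/(4·4/7)=0.5625>−1
Confirm numerically:
  x=-1.426: |R|=0.73599 <1
  x=-1.344: |R|=0.68819 <1
  x=-1.205: |R|=0.62473 <1
  x=-0.948: |R|=0.56555 <1
  x=-2.298: |R|=1.71960 >1
  x=-2.296: |R|=1.71635 >1
  x=-1.792: |R|=1.04301 >1
Stable set (-1.7500, 0).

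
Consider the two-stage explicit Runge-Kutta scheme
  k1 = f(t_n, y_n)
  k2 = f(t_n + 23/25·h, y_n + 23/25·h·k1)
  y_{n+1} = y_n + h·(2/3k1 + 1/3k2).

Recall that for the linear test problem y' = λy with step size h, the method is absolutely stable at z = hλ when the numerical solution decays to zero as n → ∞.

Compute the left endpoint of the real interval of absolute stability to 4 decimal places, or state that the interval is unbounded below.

With y'=λy (z=hλ):
  k1=λy_n ⇒ h·k1=z·y_n;  k2=λ(1+23/25z)y_n ⇒ h·k2=z(1+23/25z)y_n
  y_{n+1}/y_n = 1 + 2/3z + 1/3z(1+23/25z) = 1 + z + 23/75z²
  Hence R(z) = 1 + z + 23/75z².

Solve |R(x)|<1 on ℝ⁻.
x=-1.44: |R|=0.1959
R=1: x+23/75x²=0 ⇒ x=−75/23=-3.2609; min R=1−1/(4·23/75)=0.1848>−1
Confirm numerically:
  x=-2.465: |R|=0.39838 <1
  x=-1.594: |R|=0.18519 <1
  x=-1.522: |R|=0.18839 <1
  x=-3.838: |R|=1.67927 >1
  x=-3.492: |R|=1.24751 >1
So |R|<1 on (-3.2609, 0).

left endpoint -3.2609.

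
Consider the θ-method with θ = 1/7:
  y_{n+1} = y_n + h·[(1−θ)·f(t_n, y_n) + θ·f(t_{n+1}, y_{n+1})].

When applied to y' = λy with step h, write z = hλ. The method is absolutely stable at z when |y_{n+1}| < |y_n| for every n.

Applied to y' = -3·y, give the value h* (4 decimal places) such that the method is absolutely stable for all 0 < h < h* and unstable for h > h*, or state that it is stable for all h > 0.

Test eqn y'=λy, z=hλ:
  y_{n+1} = y_n + z·[6/7·y_n + 1/7·y_{n+1}] ⇒ (1 − 1/7z)y_{n+1} = (1 + 6/7z)y_n
  Hence R(z) = (1 + 6/7z)/(1 − 1/7z).

Boundary: |R(x)|=1, x<0.
x=-1.42: |R|=0.1805
R=−1: 1+6/7x = −1+1/7x ⇒ -5/7x=2 ⇒ x=2/(-5/7)=-2.8000
Confirm numerically:
  x=-2.333: |R|=0.74981 <1
  x=-2.190: |R|=0.66812 <1
  x=-1.963: |R|=0.53308 <1
  x=-3.302: |R|=1.24364 >1
  x=-3.054: |R|=1.12632 >1
Interval (-2.8000, 0).

(-2.8000,0); λ=-3 ⇒ h* = (14/5)/3 = 0.9333.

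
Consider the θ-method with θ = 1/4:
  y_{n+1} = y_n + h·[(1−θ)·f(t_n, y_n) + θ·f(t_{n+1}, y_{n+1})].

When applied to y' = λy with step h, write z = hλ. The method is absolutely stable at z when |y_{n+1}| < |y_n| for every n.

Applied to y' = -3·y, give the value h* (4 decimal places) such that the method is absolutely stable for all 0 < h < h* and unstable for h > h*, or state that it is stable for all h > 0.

(-4.0000,0); λ=-3 ⇒ h* = (4)/3 = 1.3333.

On y'=λy, z=hλ:
  y_{n+1} = y_n + z·[3/4·y_n + 1/4·y_{n+1}] ⇒ (1 − 1/4z)y_{n+1} = (1 + 3/4z)y_n
  Hence R(z) = (1 + 3/4z)/(1 − 1/4z).

Find x<0 with |R(x)|<1.
x=-1.39: |R|=0.0315
R=−1: 1+3/4x = −1+1/4x ⇒ -1/2x=2 ⇒ x=2/(-1/2)=-4.0000
Confirm numerically:
  x=-3.949: |R|=0.98717 <1
  x=-3.766: |R|=0.93974 <1
  x=-1.761: |R|=0.22270 <1
  x=-4.265: |R|=1.06413 >1
  x=-4.216: |R|=1.05258 >1
  x=-4.121: |R|=1.02980 >1
Stable set (-4.0000, 0).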